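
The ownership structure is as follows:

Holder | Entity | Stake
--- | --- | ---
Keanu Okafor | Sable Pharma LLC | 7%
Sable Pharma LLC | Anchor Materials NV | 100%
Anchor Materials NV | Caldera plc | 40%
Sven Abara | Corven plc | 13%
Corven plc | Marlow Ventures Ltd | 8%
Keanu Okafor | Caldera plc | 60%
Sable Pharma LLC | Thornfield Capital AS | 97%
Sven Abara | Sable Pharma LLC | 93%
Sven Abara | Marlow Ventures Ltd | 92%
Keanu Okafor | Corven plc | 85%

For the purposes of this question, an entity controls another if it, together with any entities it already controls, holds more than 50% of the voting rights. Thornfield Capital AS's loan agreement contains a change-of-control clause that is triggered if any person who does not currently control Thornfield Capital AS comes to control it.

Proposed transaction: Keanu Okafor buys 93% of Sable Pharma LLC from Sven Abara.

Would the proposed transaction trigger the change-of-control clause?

The purchase adds only to Keanu's holdings (Sven's stake shrinks), so Keanu is the only person who could newly come to control Thornfield.
Keanu holds 85% of Corven, so Keanu controls Corven.
Keanu holds 60% of Caldera, so Keanu controls Caldera.
Neither Keanu nor any entity Keanu controls holds any voting interest in Thornfield.
So before the transaction, Keanu does not control Thornfield.
After the purchase, Keanu's direct stake in Sable rises to 7% + 93% = 100%, and Sven's stake falls to 0%.
Keanu holds 100% of Sable, so Keanu controls Sable.
Sable holds 97% of Thornfield, so Keanu controls Thornfield.
Keanu did not control Thornfield before and does after, so the clause is triggered.

Yes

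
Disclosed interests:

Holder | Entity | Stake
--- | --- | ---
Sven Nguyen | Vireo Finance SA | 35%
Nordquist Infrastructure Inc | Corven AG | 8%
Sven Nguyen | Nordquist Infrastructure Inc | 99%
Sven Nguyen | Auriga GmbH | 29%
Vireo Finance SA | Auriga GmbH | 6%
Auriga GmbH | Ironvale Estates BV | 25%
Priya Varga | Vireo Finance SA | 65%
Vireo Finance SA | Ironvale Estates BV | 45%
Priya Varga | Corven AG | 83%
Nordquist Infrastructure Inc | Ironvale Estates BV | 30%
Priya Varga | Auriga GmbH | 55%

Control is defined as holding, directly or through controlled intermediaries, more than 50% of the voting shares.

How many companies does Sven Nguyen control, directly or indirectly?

Sven holds 99% of Nordquist, so Sven controls Nordquist.
No other company's threshold is met.
Sven controls 1 company.

1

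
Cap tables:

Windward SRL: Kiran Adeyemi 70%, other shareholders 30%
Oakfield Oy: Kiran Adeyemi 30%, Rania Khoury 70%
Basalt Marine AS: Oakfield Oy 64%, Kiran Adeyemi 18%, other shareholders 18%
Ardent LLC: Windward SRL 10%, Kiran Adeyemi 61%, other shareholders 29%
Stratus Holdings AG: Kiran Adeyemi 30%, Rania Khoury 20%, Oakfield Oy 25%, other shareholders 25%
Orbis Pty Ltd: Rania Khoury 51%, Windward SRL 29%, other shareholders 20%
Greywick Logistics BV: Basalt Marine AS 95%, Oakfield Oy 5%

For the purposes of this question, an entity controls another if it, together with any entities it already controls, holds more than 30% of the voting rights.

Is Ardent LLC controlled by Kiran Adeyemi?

Kiran holds 70% of Windward, so Kiran controls Windward.
Windward and Kiran together hold 10% + 61% = 71% of Ardent, so Kiran controls Ardent.

Yes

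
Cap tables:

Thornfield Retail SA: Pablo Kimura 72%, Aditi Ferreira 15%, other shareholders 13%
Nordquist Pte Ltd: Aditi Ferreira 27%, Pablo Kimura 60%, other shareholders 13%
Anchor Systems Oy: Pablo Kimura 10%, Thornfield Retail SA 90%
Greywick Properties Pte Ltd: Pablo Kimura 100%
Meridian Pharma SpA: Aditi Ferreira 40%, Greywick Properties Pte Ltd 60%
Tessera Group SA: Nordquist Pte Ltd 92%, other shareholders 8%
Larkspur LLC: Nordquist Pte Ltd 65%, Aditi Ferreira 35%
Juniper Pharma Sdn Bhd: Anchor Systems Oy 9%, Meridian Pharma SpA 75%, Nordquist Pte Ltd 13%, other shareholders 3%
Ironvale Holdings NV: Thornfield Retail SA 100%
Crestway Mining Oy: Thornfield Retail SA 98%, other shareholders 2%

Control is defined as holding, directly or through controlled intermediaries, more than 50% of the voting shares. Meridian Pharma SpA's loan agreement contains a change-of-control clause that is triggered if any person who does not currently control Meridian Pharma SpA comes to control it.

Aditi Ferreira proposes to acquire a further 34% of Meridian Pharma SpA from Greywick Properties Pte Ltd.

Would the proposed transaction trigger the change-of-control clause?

Yes

The purchase adds only to Aditi's holdings (Greywick's stake shrinks), so Aditi is the only person who could newly come to control Meridian.
Aditi's largest direct stake is 40% in Meridian, which does not meet the threshold, so Aditi controls no company.
In Meridian, Aditi's side holds only 40%, not > 50%.
So before the transaction, Aditi does not control Meridian.
After the purchase, Aditi's direct stake in Meridian rises to 40% + 34% = 74%, and Greywick's stake falls to 26%.
Aditi holds 74% of Meridian, so Aditi controls Meridian.
Aditi did not control Meridian before and does after, so the clause is triggered.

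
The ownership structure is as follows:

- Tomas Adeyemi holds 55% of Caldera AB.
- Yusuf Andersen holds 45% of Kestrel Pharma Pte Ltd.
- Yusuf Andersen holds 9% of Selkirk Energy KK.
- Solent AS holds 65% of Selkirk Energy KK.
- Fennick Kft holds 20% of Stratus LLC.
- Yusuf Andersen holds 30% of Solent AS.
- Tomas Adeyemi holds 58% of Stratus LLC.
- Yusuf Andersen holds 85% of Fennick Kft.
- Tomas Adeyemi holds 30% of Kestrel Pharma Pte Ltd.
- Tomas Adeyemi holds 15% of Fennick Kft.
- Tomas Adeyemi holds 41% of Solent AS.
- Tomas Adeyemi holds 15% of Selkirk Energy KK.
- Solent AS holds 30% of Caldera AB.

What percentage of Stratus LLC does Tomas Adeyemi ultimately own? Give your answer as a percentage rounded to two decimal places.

Tomas reaches Stratus along 2 paths.
Direct stake: 58% = 58%.
Via Fennick: 15% × 20% = 3%.
Total: 58% + 3% = 61%.
Rounded: 61.00%.

61.00%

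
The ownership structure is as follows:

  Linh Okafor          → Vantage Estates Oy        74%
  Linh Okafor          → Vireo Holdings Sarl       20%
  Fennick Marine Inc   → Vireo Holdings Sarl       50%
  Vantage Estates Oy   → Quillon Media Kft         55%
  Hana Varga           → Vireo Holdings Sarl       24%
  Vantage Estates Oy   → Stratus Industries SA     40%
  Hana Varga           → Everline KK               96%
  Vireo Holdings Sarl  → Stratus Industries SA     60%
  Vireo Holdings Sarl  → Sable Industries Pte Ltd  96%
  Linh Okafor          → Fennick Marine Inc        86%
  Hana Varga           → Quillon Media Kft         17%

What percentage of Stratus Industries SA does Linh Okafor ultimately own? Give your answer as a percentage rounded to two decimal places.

Linh reaches Stratus along 3 paths.
Via Fennick → Vireo: 86% × 50% × 60% = 25.8%.
Via Vireo: 20% × 60% = 12%.
Via Vantage: 74% × 40% = 29.6%.
Total: 25.8% + 12% + 29.6% = 67.4%.
Rounded: 67.40%.

67.40%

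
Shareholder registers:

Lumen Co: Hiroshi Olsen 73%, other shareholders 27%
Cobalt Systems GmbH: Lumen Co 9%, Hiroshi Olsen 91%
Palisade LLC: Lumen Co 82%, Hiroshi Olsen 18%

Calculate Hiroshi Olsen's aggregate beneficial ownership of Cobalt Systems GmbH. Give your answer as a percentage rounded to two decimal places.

Hiroshi reaches Cobalt along 2 paths.
Via Lumen: 73% × 9% = 6.57%.
Direct stake: 91% = 91%.
Total: 6.57% + 91% = 97.57%.

97.57%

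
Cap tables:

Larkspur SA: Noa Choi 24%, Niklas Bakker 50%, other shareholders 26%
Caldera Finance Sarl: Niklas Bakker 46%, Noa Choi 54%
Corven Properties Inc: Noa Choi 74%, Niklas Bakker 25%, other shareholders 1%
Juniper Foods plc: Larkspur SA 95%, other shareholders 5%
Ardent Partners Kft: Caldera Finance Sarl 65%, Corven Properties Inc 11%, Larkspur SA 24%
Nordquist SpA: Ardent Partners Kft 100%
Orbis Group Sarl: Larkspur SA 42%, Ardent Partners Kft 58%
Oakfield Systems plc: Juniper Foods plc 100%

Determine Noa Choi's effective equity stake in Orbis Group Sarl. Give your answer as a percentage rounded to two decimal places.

38.50%

Noa reaches Orbis along 4 paths.
Via Larkspur: 24% × 42% = 10.08%.
Via Caldera → Ardent: 54% × 65% × 58% = 20.358%.
Via Corven → Ardent: 74% × 11% × 58% = 4.7212%.
Via Larkspur → Ardent: 24% × 24% × 58% = 3.3408%.
Total: 10.08% + 20.358% + 4.7212% + 3.3408% = 38.5%.
Rounded: 38.50%.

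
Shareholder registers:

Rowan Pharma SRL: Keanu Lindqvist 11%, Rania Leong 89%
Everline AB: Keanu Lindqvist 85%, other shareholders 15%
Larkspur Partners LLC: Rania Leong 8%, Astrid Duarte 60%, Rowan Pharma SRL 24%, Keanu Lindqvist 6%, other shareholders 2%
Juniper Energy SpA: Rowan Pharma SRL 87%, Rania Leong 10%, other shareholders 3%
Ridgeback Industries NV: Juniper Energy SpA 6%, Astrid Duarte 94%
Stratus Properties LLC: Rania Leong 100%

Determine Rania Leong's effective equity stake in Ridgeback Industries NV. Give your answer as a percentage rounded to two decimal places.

5.25%

Rania reaches Ridgeback along 2 paths.
Via Rowan → Juniper: 89% × 87% × 6% = 4.6458%.
Via Juniper: 10% × 6% = 0.6%.
Total: 4.6458% + 0.6% = 5.2458%.
Rounded: 5.25%.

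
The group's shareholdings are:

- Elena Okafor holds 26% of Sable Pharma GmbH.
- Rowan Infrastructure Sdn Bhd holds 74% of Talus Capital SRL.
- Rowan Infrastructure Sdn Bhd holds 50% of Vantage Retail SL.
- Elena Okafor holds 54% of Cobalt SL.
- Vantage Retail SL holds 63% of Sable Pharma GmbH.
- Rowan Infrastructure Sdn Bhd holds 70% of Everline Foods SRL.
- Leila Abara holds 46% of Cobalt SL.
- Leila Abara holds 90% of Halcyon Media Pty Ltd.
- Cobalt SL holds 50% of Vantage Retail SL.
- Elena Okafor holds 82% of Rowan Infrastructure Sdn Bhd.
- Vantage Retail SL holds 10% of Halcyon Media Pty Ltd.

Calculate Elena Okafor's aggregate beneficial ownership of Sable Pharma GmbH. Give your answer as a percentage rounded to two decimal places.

Elena reaches Sable along 3 paths.
Direct stake: 26% = 26%.
Via Cobalt → Vantage: 54% × 50% × 63% = 17.01%.
Via Rowan → Vantage: 82% × 50% × 63% = 25.83%.
Total: 26% + 17.01% + 25.83% = 68.84%.

68.84%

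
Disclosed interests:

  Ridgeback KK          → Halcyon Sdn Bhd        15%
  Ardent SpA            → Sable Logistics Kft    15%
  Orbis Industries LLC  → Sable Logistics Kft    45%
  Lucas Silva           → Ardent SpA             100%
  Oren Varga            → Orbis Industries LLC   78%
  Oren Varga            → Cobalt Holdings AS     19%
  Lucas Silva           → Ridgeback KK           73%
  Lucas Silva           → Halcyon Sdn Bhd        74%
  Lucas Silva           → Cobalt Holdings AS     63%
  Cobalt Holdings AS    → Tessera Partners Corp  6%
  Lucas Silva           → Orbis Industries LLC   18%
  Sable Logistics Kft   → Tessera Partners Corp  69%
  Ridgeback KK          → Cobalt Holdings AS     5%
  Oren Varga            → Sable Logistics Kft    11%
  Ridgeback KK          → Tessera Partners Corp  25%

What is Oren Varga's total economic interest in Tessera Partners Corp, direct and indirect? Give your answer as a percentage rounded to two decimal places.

32.95%

Oren reaches Tessera along 3 paths.
Via Cobalt: 19% × 6% = 1.14%.
Via Sable: 11% × 69% = 7.59%.
Via Orbis → Sable: 78% × 45% × 69% = 24.219%.
Total: 1.14% + 7.59% + 24.219% = 32.949%.
Rounded: 32.95%.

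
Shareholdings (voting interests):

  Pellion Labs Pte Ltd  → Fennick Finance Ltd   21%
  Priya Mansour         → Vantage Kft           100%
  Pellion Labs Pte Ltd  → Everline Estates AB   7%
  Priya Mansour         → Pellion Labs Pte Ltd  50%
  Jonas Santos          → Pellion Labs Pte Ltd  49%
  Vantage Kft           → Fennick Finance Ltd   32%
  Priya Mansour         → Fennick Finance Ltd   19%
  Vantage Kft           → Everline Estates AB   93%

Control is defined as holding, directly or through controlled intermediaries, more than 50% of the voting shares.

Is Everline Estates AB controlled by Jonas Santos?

Jonas's largest direct stake is 49% in Pellion, which does not meet the threshold, so Jonas controls no company.
Neither Jonas nor any entity Jonas controls holds any voting interest in Everline.
So Jonas does not control Everline.

No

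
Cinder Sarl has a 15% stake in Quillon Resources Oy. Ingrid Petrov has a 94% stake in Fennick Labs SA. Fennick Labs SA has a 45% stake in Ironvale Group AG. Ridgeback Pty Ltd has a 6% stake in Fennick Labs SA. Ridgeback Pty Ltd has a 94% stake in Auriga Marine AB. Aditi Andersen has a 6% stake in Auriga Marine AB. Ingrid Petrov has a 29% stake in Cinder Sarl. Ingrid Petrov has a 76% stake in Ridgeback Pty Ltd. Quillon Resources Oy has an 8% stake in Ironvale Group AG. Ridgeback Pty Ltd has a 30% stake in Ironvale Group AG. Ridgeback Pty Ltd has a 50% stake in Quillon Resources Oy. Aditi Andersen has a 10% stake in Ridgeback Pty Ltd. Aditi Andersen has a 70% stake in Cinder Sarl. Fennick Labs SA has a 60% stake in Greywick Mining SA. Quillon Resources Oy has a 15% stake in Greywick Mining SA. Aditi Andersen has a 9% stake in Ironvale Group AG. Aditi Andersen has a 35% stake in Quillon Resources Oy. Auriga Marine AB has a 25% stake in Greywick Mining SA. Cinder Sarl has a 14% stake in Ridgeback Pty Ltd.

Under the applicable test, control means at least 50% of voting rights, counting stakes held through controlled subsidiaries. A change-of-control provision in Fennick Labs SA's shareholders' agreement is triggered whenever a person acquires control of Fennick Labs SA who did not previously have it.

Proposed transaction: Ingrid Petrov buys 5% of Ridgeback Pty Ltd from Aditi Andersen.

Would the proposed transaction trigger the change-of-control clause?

No

The purchase adds only to Ingrid's holdings (Aditi's stake shrinks), so Ingrid is the only person who could newly come to control Fennick.
Ingrid holds 76% of Ridgeback, so Ingrid controls Ridgeback.
Ridgeback and Ingrid together hold 6% + 94% = 100% of Fennick, so Ingrid controls Fennick.
So Ingrid already controls Fennick before the transaction.
After the purchase, Ingrid's direct stake in Ridgeback rises to 76% + 5% = 81%, and Aditi's stake falls to 5%.
Ingrid controlled Fennick already, so this is not a new person acquiring control; every other person's position is unchanged or reduced.
No new person acquires control, so the clause is not triggered.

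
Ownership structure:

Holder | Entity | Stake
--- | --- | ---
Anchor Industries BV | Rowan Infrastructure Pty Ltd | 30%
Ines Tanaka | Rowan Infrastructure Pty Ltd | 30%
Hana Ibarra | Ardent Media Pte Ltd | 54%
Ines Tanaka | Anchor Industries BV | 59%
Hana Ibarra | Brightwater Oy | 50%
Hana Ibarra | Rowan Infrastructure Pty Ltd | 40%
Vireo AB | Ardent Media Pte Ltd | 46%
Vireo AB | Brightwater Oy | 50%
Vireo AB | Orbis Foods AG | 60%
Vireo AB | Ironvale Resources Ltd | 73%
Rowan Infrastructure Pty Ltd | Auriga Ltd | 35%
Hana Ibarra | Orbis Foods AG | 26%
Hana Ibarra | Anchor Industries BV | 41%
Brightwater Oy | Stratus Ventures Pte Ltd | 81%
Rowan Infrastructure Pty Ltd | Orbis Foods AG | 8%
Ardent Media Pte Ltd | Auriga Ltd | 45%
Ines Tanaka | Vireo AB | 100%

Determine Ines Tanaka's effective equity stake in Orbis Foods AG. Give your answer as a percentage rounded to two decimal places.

Ines reaches Orbis along 3 paths.
Via Vireo: 100% × 60% = 60%.
Via Anchor → Rowan: 59% × 30% × 8% = 1.416%.
Via Rowan: 30% × 8% = 2.4%.
Total: 60% + 1.416% + 2.4% = 63.816%.
Rounded: 63.82%.

63.82%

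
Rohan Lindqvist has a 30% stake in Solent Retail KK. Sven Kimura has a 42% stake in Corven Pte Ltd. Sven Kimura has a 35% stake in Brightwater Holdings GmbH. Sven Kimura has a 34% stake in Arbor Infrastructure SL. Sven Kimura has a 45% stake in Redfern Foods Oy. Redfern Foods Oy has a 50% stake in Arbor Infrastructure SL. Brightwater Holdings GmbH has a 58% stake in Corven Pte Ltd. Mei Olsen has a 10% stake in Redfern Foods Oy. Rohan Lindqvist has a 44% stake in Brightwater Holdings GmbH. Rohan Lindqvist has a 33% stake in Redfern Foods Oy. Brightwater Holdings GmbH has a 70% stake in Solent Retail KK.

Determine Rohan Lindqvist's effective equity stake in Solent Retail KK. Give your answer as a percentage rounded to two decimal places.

Rohan reaches Solent along 2 paths.
Via Brightwater: 44% × 70% = 30.8%.
Direct stake: 30% = 30%.
Total: 30.8% + 30% = 60.8%.
Rounded: 60.80%.

60.80%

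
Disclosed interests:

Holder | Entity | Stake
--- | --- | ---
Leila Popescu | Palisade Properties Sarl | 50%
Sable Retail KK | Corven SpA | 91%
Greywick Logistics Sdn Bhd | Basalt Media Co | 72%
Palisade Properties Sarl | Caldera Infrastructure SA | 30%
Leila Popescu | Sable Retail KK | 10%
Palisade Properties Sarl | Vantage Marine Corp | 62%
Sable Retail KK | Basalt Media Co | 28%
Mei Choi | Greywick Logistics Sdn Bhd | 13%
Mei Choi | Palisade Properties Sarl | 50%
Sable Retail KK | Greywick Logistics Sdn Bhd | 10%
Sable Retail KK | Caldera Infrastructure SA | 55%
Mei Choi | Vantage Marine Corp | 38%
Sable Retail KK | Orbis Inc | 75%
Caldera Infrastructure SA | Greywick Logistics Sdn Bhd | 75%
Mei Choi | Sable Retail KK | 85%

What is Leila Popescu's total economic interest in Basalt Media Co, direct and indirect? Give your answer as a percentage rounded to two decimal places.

Leila reaches Basalt along 4 paths.
Via Sable: 10% × 28% = 2.8%.
Via Palisade → Caldera → Greywick: 50% × 30% × 75% × 72% = 8.1%.
Via Sable → Caldera → Greywick: 10% × 55% × 75% × 72% = 2.97%.
Via Sable → Greywick: 10% × 10% × 72% = 0.72%.
Total: 2.8% + 8.1% + 2.97% + 0.72% = 14.59%.

14.59%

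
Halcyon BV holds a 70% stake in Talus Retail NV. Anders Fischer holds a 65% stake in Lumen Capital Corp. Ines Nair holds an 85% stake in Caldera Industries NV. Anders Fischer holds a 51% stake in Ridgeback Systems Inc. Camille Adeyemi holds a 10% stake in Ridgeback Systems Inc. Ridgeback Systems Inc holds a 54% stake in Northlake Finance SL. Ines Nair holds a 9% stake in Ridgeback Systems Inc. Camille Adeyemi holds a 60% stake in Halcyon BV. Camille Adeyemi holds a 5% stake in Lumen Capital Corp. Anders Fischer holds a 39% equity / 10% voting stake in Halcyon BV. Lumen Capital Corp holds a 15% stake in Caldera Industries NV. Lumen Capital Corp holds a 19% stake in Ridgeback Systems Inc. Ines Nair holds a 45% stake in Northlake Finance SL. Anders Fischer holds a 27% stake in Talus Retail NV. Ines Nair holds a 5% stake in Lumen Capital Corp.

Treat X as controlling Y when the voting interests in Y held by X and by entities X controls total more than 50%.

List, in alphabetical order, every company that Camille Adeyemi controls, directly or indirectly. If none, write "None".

Halcyon BV, Talus Retail NV

Camille holds 60% of Halcyon, so Camille controls Halcyon.
Halcyon holds 70% of Talus, so Camille controls Talus.
No other company's threshold is met.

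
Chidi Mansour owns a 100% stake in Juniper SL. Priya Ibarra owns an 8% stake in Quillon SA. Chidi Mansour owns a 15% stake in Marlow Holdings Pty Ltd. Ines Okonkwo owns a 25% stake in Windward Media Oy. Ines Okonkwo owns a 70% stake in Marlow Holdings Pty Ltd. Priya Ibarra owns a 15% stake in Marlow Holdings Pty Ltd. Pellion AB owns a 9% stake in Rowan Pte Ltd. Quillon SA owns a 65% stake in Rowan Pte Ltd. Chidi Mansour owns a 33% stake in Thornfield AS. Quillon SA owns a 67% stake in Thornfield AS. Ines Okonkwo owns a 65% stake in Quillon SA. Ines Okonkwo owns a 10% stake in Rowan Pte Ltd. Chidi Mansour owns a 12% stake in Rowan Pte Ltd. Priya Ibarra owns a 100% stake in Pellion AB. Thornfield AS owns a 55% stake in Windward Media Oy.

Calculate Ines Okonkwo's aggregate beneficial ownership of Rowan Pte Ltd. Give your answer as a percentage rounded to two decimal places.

52.25%

Ines reaches Rowan along 2 paths.
Via Quillon: 65% × 65% = 42.25%.
Direct stake: 10% = 10%.
Total: 42.25% + 10% = 52.25%.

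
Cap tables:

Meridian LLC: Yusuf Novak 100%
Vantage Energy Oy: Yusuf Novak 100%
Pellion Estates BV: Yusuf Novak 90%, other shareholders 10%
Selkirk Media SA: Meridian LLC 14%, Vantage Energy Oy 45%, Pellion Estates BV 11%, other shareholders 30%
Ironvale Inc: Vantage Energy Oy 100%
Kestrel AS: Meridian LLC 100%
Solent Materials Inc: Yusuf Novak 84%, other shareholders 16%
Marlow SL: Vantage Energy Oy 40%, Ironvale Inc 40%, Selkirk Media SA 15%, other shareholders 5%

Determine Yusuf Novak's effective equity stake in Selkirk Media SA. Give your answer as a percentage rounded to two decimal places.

68.90%

Yusuf reaches Selkirk along 3 paths.
Via Meridian: 100% × 14% = 14%.
Via Vantage: 100% × 45% = 45%.
Via Pellion: 90% × 11% = 9.9%.
Total: 14% + 45% + 9.9% = 68.9%.
Rounded: 68.90%.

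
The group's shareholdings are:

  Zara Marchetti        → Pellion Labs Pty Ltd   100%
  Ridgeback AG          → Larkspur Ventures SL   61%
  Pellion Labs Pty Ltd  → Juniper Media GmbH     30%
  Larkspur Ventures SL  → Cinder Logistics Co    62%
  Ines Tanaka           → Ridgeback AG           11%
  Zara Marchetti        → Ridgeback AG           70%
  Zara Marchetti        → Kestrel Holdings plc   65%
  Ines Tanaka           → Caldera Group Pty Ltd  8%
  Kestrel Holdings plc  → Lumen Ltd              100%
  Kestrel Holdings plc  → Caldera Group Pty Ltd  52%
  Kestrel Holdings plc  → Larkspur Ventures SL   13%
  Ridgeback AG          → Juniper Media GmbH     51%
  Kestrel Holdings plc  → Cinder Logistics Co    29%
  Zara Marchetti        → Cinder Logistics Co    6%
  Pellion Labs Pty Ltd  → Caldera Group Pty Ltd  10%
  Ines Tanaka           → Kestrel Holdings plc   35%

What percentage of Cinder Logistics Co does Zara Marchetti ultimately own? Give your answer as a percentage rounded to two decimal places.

Zara reaches Cinder along 4 paths.
Via Kestrel: 65% × 29% = 18.85%.
Via Kestrel → Larkspur: 65% × 13% × 62% = 5.239%.
Via Ridgeback → Larkspur: 70% × 61% × 62% = 26.474%.
Direct stake: 6% = 6%.
Total: 18.85% + 5.239% + 26.474% + 6% = 56.563%.
Rounded: 56.56%.

56.56%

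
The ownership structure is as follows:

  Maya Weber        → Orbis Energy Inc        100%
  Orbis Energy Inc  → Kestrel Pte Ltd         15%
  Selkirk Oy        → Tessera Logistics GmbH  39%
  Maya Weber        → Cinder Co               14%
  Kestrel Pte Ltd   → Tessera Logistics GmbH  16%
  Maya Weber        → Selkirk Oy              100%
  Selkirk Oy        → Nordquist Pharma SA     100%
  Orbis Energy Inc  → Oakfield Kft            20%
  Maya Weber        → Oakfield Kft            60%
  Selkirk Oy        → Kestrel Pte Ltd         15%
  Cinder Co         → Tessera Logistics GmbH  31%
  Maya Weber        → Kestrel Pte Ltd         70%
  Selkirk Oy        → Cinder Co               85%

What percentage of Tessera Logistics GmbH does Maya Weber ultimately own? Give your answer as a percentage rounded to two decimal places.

Maya reaches Tessera along 6 paths.
Via Selkirk → Kestrel: 100% × 15% × 16% = 2.4%.
Via Kestrel: 70% × 16% = 11.2%.
Via Orbis → Kestrel: 100% × 15% × 16% = 2.4%.
Via Selkirk → Cinder: 100% × 85% × 31% = 26.35%.
Via Cinder: 14% × 31% = 4.34%.
Via Selkirk: 100% × 39% = 39%.
Total: 2.4% + 11.2% + 2.4% + 26.35% + 4.34% + 39% = 85.69%.

85.69%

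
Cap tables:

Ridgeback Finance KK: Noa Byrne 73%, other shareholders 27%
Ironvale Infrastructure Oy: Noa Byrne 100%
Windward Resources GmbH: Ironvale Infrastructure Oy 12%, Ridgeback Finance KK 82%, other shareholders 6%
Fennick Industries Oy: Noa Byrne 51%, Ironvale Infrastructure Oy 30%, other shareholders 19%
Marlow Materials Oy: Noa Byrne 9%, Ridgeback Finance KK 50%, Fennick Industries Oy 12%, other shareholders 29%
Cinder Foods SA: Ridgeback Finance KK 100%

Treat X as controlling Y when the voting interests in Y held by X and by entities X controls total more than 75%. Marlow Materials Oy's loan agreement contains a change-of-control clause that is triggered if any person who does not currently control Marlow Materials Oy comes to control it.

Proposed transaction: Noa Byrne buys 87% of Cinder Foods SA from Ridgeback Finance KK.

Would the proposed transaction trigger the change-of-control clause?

The purchase adds only to Noa's holdings (Ridgeback's stake shrinks), so Noa is the only person who could newly come to control Marlow.
Noa holds 100% of Ironvale, so Noa controls Ironvale.
Noa and Ironvale together hold 51% + 30% = 81% of Fennick, so Noa controls Fennick.
In Marlow, Noa's side holds only 9% + 12% = 21%, not > 75%.
So before the transaction, Noa does not control Marlow.
After the purchase, Noa holds 87% of Cinder directly, and Ridgeback's stake falls to 13%.
Noa holds 87% of Cinder, so Noa controls Cinder.
After the transaction, Noa's side holds 9% + 12% = 21% of Marlow, not > 75%, so Noa still does not control Marlow.
No new person acquires control, so the clause is not triggered.

No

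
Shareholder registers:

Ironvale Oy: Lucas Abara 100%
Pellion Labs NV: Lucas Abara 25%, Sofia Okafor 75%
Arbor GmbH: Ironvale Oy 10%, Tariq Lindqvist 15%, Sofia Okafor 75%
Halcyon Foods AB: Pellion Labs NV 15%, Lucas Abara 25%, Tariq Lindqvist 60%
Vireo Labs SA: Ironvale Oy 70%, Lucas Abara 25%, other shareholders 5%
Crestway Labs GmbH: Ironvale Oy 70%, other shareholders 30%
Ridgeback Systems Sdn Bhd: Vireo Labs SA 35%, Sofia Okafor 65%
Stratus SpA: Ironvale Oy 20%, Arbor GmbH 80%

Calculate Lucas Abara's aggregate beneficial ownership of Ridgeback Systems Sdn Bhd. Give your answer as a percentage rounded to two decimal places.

33.25%

Lucas reaches Ridgeback along 2 paths.
Via Ironvale → Vireo: 100% × 70% × 35% = 24.5%.
Via Vireo: 25% × 35% = 8.75%.
Total: 24.5% + 8.75% = 33.25%.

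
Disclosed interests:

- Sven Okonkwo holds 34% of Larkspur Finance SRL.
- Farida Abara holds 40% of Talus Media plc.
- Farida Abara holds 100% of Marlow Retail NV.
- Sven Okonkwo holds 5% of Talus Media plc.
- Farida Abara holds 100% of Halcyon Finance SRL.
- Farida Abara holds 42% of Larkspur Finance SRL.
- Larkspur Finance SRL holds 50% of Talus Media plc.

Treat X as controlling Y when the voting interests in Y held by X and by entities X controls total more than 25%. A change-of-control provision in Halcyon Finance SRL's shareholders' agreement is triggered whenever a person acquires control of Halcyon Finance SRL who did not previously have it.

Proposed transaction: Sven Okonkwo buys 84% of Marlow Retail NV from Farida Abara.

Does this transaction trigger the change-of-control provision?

No

The purchase adds only to Sven's holdings (Farida's stake shrinks), so Sven is the only person who could newly come to control Halcyon.
Sven holds 34% of Larkspur, so Sven controls Larkspur.
Sven and Larkspur together hold 5% + 50% = 55% of Talus, so Sven controls Talus.
Neither Sven nor any entity Sven controls holds any voting interest in Halcyon.
So before the transaction, Sven does not control Halcyon.
After the purchase, Sven holds 84% of Marlow directly, and Farida's stake falls to 16%.
Sven holds 84% of Marlow, so Sven controls Marlow.
After the transaction, neither Sven nor any entity Sven controls holds a voting interest in Halcyon, so Sven still does not control it.
No new person acquires control, so the clause is not triggered.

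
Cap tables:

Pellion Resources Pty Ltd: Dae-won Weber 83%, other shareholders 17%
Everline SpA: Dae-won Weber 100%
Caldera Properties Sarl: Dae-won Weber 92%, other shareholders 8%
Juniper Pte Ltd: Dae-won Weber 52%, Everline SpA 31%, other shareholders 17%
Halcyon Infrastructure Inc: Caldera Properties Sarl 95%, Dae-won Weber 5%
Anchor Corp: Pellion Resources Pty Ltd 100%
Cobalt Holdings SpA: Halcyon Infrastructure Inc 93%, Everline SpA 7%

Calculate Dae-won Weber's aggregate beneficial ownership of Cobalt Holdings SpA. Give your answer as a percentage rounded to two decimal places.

92.93%

Dae-won reaches Cobalt along 3 paths.
Via Caldera → Halcyon: 92% × 95% × 93% = 81.282%.
Via Halcyon: 5% × 93% = 4.65%.
Via Everline: 100% × 7% = 7%.
Total: 81.282% + 4.65% + 7% = 92.932%.
Rounded: 92.93%.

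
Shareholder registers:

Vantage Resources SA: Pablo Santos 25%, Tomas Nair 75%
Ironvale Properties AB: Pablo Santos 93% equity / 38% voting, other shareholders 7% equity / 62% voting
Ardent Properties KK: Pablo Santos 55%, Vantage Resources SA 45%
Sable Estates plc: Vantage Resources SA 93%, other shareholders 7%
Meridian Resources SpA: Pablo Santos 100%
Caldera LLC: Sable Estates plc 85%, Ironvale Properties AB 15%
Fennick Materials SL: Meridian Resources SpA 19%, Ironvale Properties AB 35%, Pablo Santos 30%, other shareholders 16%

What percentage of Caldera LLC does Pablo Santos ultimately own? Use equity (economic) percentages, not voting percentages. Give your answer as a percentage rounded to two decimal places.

33.71%

Pablo reaches Caldera along 2 paths.
Via Vantage → Sable: 25% × 93% × 85% = 19.7625%.
Via Ironvale: 93% × 15% = 13.95%.
Total: 19.7625% + 13.95% = 33.7125%.
Rounded: 33.71%.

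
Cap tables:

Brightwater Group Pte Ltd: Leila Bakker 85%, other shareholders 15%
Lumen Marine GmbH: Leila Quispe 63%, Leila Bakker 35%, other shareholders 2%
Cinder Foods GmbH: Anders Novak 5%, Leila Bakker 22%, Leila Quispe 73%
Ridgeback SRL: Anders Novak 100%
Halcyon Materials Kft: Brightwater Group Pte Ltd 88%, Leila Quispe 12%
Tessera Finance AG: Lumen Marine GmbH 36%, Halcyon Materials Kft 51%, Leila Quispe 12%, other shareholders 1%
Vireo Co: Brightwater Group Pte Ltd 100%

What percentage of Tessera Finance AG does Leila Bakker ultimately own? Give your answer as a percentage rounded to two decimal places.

50.75%

Leila Bakker reaches Tessera along 2 paths.
Via Lumen: 35% × 36% = 12.6%.
Via Brightwater → Halcyon: 85% × 88% × 51% = 38.148%.
Total: 12.6% + 38.148% = 50.748%.
Rounded: 50.75%.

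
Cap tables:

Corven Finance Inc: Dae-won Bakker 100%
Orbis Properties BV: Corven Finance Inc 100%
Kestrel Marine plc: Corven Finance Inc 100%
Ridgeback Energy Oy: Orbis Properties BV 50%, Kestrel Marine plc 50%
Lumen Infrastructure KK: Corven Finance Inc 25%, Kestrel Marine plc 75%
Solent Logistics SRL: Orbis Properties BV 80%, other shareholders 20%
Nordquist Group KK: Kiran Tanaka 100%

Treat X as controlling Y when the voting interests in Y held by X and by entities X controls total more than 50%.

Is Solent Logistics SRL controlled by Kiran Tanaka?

Kiran holds 100% of Nordquist, so Kiran controls Nordquist.
Neither Kiran nor any entity Kiran controls holds any voting interest in Solent.
So Kiran does not control Solent.

No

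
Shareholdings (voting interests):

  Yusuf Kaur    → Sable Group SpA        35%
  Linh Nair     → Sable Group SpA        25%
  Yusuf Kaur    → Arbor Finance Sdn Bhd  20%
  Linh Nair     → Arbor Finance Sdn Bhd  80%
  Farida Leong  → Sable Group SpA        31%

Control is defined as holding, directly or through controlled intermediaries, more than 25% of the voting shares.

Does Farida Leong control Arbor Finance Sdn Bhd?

Farida holds 31% of Sable, so Farida controls Sable.
Neither Farida nor any entity Farida controls holds any voting interest in Arbor.
So Farida does not control Arbor.

No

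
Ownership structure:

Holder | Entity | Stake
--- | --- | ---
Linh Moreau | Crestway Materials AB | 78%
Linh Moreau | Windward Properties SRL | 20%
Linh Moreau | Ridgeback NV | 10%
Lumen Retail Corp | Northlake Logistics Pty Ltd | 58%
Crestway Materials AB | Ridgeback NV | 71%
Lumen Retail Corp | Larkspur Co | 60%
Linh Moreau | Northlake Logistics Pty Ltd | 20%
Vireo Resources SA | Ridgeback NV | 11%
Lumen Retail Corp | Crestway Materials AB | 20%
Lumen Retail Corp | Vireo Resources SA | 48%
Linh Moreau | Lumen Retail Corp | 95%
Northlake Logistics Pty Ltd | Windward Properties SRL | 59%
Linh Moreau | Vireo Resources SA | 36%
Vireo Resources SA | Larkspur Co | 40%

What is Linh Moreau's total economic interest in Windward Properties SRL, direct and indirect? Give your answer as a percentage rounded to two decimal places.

Linh reaches Windward along 3 paths.
Via Lumen → Northlake: 95% × 58% × 59% = 32.509%.
Via Northlake: 20% × 59% = 11.8%.
Direct stake: 20% = 20%.
Total: 32.509% + 11.8% + 20% = 64.309%.
Rounded: 64.31%.

64.31%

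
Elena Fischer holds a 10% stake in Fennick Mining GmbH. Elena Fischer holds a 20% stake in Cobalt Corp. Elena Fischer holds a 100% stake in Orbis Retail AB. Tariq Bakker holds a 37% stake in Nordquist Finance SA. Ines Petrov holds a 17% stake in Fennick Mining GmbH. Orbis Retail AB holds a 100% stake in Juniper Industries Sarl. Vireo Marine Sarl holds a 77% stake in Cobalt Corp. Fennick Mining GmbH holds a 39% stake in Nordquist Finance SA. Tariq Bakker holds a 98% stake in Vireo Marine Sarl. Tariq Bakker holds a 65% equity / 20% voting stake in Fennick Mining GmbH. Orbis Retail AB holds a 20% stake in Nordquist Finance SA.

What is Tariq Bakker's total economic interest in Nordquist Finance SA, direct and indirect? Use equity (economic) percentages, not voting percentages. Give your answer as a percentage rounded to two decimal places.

Tariq reaches Nordquist along 2 paths.
Direct stake: 37% = 37%.
Via Fennick: 65% × 39% = 25.35%.
Total: 37% + 25.35% = 62.35%.

62.35%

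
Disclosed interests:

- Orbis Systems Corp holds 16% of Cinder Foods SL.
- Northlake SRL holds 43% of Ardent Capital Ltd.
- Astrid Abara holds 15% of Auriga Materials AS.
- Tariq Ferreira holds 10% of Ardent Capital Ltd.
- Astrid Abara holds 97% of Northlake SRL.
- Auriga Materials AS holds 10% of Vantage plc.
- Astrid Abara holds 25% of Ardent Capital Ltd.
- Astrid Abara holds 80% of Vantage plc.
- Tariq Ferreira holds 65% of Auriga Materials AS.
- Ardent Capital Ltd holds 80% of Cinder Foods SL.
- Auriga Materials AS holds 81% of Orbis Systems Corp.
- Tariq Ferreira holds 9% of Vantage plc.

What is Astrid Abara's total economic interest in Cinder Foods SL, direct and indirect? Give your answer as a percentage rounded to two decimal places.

Astrid reaches Cinder along 3 paths.
Via Auriga → Orbis: 15% × 81% × 16% = 1.944%.
Via Ardent: 25% × 80% = 20%.
Via Northlake → Ardent: 97% × 43% × 80% = 33.368%.
Total: 1.944% + 20% + 33.368% = 55.312%.
Rounded: 55.31%.

55.31%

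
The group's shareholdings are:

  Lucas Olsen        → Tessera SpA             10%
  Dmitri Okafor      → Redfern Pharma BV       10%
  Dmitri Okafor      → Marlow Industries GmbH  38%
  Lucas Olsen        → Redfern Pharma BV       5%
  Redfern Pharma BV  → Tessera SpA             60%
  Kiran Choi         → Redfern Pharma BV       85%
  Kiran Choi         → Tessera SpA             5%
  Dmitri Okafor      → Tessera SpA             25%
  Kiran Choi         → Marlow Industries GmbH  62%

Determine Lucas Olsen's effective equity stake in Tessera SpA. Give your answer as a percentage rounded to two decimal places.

Lucas reaches Tessera along 2 paths.
Via Redfern: 5% × 60% = 3%.
Direct stake: 10% = 10%.
Total: 3% + 10% = 13%.
Rounded: 13.00%.

13.00%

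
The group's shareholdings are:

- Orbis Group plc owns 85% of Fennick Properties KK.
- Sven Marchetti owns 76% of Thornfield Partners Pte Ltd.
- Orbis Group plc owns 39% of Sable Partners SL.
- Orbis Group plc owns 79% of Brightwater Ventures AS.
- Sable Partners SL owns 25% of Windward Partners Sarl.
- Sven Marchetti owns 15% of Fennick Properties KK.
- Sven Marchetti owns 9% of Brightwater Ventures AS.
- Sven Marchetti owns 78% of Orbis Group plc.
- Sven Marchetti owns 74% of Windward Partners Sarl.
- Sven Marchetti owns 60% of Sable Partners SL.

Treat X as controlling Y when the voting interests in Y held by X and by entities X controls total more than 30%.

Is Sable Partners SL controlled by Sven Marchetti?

Yes

Sven holds 78% of Orbis, so Sven controls Orbis.
Orbis and Sven together hold 39% + 60% = 99% of Sable, so Sven controls Sable.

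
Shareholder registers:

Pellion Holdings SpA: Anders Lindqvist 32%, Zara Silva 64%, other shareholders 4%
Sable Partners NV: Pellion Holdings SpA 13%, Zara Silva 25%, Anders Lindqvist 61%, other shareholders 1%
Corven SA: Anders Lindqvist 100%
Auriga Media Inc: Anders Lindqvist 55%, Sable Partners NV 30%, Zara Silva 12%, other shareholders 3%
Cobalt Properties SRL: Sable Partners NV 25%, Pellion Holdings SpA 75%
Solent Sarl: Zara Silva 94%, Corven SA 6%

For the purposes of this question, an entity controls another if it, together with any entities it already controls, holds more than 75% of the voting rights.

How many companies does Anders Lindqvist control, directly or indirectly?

Anders holds 100% of Corven, so Anders controls Corven.
No other company's threshold is met.
Anders controls 1 company.

1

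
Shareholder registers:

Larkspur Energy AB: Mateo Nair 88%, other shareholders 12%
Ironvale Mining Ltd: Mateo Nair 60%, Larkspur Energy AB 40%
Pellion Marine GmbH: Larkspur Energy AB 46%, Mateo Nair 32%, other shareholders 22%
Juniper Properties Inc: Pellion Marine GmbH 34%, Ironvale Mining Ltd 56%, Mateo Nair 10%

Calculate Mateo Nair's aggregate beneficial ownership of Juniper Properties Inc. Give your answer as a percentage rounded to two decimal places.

Mateo reaches Juniper along 5 paths.
Via Larkspur → Pellion: 88% × 46% × 34% = 13.7632%.
Via Pellion: 32% × 34% = 10.88%.
Via Ironvale: 60% × 56% = 33.6%.
Via Larkspur → Ironvale: 88% × 40% × 56% = 19.712%.
Direct stake: 10% = 10%.
Total: 13.7632% + 10.88% + 33.6% + 19.712% + 10% = 87.9552%.
Rounded: 87.96%.

87.96%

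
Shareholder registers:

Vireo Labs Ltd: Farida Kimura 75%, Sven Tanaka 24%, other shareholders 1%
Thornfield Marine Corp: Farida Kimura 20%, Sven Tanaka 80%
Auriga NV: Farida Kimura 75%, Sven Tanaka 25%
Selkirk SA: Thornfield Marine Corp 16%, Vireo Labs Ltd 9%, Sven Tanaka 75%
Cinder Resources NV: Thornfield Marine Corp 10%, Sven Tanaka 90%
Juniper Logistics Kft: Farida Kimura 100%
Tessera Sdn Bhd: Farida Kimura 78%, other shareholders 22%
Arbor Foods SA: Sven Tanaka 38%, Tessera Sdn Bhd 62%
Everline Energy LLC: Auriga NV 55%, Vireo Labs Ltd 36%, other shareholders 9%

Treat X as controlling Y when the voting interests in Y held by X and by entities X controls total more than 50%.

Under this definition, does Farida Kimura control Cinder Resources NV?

No

Farida holds 75% of Vireo, so Farida controls Vireo.
Farida holds 75% of Auriga, so Farida controls Auriga.
Farida holds 100% of Juniper, so Farida controls Juniper.
Farida holds 78% of Tessera, so Farida controls Tessera.
Tessera holds 62% of Arbor, so Farida controls Arbor.
Auriga and Vireo together hold 55% + 36% = 91% of Everline, so Farida controls Everline.
Neither Farida nor any entity Farida controls holds any voting interest in Cinder.
So Farida does not control Cinder.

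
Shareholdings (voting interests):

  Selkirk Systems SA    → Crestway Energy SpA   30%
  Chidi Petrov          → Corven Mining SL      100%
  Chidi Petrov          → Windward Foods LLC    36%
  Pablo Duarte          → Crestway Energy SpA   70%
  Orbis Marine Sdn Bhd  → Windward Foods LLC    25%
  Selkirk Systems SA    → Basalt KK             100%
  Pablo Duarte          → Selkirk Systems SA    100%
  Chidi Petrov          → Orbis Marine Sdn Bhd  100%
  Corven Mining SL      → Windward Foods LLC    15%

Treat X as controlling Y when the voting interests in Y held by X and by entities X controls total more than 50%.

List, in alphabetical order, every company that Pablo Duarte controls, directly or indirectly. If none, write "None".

Basalt KK, Crestway Energy SpA, Selkirk Systems SA

Pablo holds 100% of Selkirk, so Pablo controls Selkirk.
Pablo and Selkirk together hold 70% + 30% = 100% of Crestway, so Pablo controls Crestway.
Selkirk holds 100% of Basalt, so Pablo controls Basalt.
No other company's threshold is met.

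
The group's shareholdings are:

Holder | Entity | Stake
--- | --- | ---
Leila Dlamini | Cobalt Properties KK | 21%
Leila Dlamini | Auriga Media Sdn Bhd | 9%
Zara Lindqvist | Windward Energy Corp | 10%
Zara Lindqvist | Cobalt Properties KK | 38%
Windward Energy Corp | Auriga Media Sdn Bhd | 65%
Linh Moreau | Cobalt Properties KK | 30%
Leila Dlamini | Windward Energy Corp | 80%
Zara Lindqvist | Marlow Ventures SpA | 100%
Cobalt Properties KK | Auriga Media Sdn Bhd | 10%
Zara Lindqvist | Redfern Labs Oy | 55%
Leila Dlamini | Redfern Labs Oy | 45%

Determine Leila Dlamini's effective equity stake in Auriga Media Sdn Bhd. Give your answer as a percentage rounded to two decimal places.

63.10%

Leila reaches Auriga along 3 paths.
Direct stake: 9% = 9%.
Via Windward: 80% × 65% = 52%.
Via Cobalt: 21% × 10% = 2.1%.
Total: 9% + 52% + 2.1% = 63.1%.
Rounded: 63.10%.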